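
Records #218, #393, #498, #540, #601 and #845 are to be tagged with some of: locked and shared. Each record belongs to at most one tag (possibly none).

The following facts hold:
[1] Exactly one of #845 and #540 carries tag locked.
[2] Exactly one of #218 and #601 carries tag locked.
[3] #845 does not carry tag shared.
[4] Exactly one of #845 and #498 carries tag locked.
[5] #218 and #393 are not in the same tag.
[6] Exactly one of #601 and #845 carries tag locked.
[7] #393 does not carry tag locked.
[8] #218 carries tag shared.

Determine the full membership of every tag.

locked = {#498, #540, #601}; shared = {#218}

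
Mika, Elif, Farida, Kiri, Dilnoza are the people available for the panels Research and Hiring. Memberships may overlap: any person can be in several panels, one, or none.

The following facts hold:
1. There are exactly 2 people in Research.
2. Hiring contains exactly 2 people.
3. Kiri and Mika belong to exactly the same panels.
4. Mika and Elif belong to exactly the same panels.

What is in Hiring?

Hiring = {Dilnoza, Farida}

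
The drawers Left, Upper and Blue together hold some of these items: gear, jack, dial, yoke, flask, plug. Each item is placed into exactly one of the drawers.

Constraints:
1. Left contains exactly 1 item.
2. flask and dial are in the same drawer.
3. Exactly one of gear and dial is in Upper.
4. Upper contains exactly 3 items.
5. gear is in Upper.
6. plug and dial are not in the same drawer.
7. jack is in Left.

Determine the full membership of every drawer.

Left = {jack}; Upper = {gear, plug, yoke}; Blue = {dial, flask}

From (5): gear ∈ Upper.
From (7): jack ∈ Left.
(1): Left already has 1, so the rest are out.
(3) (exactly one): dial ∉ Upper.
Only one drawer left: dial ∈ Blue.
(2): flask matches dial: flask ∉ Upper.
(2): flask matches dial: flask ∈ Blue.
(4): only 3 candidates remain for Upper, so all are in.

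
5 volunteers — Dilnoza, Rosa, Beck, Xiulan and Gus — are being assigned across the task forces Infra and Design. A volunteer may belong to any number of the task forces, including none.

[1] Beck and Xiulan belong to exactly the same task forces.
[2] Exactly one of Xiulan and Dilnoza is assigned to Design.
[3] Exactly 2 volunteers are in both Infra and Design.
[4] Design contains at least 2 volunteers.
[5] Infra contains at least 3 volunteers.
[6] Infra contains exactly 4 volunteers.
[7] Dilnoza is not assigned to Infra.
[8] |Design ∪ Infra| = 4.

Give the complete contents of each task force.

Infra = {Beck, Gus, Rosa, Xiulan}; Design = {Beck, Xiulan}

From (7): Dilnoza ∉ Infra.
(6): only 4 candidates remain for Infra, so all are in.
Suppose Dilnoza ∈ Design: no assignment then satisfies all the clues, so Dilnoza ∉ Design.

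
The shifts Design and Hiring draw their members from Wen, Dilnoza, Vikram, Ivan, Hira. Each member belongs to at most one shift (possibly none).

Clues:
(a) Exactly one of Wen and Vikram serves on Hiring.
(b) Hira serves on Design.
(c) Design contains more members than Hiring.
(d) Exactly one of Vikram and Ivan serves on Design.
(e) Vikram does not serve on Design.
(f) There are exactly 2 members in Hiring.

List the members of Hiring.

Hiring = {Dilnoza, Vikram}

From (b): Hira ∈ Design.
From (e): Vikram ∉ Design.
(d) (exactly one): Ivan ∈ Design.
Suppose Wen ∈ Hiring: no assignment then satisfies all the clues, so Wen ∉ Hiring.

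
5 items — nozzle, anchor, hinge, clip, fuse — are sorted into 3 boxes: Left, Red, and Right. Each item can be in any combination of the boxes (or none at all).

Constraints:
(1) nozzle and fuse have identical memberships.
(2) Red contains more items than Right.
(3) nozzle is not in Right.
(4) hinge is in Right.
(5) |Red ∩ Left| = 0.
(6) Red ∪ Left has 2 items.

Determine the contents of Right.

From (3): nozzle ∉ Right.
From (4): hinge ∈ Right.
(1): fuse matches nozzle: fuse ∉ Right.
Suppose anchor ∈ Right: no assignment then satisfies all the clues, so anchor ∉ Right.

Right = {hinge}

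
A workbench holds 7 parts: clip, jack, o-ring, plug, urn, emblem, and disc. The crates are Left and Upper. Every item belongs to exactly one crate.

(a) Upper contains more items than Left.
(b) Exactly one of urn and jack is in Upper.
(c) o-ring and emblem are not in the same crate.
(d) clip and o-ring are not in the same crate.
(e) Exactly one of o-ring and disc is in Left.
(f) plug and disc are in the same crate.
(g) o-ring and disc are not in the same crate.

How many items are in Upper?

5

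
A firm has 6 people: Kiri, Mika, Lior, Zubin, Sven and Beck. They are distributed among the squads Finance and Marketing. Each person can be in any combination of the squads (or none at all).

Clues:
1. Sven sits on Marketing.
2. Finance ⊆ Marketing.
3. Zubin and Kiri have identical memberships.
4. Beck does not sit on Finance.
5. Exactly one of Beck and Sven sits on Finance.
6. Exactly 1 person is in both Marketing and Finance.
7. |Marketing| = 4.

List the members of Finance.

From (1): Sven ∈ Marketing.
From (4): Beck ∉ Finance.
(5) (exactly one): Sven ∈ Finance.
Suppose Kiri ∈ Finance: no assignment then satisfies all the clues, so Kiri ∉ Finance.

Finance = {Sven}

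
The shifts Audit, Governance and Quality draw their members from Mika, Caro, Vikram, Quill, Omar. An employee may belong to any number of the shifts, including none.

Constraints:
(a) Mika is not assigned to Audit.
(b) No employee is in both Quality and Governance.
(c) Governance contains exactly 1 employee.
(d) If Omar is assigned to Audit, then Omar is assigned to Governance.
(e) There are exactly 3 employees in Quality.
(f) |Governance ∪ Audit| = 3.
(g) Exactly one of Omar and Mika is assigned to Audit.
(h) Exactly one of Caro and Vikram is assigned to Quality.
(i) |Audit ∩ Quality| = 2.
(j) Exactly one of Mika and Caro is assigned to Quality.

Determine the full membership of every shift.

Audit = {Omar, Quill, Vikram}; Governance = {Omar}; Quality = {Mika, Quill, Vikram}

From (a): Mika ∉ Audit.
(g) (exactly one): Omar ∈ Audit.
(d): Omar ∈ Governance.
(b) (disjoint): Omar ∉ Quality.
(c): Governance already has 1, so the rest are out.
Suppose Mika ∉ Quality: no assignment then satisfies all the clues, so Mika ∈ Quality.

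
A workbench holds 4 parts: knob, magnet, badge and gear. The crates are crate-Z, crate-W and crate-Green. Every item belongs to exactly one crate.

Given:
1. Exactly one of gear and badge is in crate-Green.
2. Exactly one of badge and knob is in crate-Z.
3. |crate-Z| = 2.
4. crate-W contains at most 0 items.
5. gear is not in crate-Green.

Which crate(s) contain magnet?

magnet: crate-Green

From (5): gear ∉ crate-Green.
(1) (exactly one): badge ∈ crate-Green.
(2) (exactly one): knob ∈ crate-Z.
(4): crate-W already has 0, so the rest are out.
Only one crate left: gear ∈ crate-Z.
(3): crate-Z already has 2, so the rest are out.
Only one crate left: magnet ∈ crate-Green.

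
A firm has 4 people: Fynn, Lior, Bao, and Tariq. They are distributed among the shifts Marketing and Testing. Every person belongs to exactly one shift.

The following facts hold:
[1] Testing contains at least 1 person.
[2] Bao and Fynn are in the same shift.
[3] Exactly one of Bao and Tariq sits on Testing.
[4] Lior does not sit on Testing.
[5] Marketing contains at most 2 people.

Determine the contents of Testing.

Testing = {Bao, Fynn}

From (4): Lior ∉ Testing.
Only one shift left: Lior ∈ Marketing.
Suppose Fynn ∉ Testing: no assignment then satisfies all the clues, so Fynn ∈ Testing.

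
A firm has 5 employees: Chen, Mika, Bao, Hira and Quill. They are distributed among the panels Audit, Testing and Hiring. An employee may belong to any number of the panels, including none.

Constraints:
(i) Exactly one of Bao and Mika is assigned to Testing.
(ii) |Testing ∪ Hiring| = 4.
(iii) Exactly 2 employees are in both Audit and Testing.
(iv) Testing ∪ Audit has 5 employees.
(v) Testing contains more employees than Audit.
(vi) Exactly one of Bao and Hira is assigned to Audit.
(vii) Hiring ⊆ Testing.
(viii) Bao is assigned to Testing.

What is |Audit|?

From (viii): Bao ∈ Testing.
(i) (exactly one): Mika ∉ Testing.
(vii) contrapositive: Mika ∉ Hiring.
Suppose Chen ∉ Testing: no assignment then satisfies all the clues, so Chen ∈ Testing.

3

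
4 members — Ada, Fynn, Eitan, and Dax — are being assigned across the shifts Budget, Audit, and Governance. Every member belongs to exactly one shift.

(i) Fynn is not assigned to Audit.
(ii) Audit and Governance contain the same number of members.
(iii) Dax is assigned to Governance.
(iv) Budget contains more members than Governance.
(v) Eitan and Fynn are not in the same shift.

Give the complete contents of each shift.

Budget = {Ada, Fynn}; Audit = {Eitan}; Governance = {Dax}

From (i): Fynn ∉ Audit.
From (iii): Dax ∈ Governance.
Suppose Ada ∉ Budget: no assignment then satisfies all the clues, so Ada ∈ Budget.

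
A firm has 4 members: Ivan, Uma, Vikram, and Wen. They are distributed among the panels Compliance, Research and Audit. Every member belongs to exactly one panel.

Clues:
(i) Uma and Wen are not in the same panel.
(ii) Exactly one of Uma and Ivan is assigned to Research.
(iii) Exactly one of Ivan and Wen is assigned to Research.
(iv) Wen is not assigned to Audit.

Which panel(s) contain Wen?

Wen: Compliance

From (iv): Wen ∉ Audit.
Suppose Wen ∉ Compliance: no assignment then satisfies all the clues, so Wen ∈ Compliance.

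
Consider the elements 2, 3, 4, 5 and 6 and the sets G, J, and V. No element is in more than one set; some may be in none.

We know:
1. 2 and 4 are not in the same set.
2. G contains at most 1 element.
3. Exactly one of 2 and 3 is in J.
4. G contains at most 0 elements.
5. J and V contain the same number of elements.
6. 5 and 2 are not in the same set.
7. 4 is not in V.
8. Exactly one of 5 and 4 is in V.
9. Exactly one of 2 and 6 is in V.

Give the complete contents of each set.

G = {}; J = {3, 4}; V = {5, 6}

From (7): 4 ∉ V.
(4): G already has 0, so the rest are out.
(8) (exactly one): 5 ∈ V.
(6): 2 ∉ V.
(9) (exactly one): 6 ∈ V.
Suppose 2 ∈ J: no assignment then satisfies all the clues, so 2 ∉ J.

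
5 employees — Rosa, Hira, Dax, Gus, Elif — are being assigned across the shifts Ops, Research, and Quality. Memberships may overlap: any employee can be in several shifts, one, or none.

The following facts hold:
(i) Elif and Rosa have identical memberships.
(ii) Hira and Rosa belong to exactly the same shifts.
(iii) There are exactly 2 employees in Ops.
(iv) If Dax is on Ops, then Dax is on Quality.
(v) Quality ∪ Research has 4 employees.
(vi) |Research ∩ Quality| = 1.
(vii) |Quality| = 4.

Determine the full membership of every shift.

Ops = {Dax, Gus}; Research = {Dax}; Quality = {Dax, Elif, Hira, Rosa}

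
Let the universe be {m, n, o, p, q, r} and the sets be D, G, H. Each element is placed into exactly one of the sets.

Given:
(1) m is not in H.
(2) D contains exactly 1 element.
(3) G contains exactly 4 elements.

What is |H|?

1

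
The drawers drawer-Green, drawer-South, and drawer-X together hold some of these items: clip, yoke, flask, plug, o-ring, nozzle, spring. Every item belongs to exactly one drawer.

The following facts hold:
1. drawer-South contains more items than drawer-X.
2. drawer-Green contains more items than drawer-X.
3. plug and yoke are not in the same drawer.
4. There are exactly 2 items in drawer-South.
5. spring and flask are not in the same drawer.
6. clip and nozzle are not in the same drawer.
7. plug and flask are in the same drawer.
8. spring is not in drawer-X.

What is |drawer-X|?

From (8): spring ∉ drawer-X.
Suppose flask ∈ drawer-X: no assignment then satisfies all the clues, so flask ∉ drawer-X.

1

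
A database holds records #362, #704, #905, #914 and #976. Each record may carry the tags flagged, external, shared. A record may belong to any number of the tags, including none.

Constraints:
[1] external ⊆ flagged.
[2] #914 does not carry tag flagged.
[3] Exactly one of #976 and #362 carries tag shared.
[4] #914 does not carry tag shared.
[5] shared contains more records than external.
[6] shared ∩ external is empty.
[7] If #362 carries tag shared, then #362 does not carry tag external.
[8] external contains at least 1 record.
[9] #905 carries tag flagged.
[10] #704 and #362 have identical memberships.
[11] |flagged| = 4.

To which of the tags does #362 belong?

#362: flagged, shared

From (2): #914 ∉ flagged.
From (4): #914 ∉ shared.
From (9): #905 ∈ flagged.
(1) contrapositive: #914 ∉ external.
(11): only 4 candidates remain for flagged, so all are in.
Suppose #362 ∈ external: no assignment then satisfies all the clues, so #362 ∉ external.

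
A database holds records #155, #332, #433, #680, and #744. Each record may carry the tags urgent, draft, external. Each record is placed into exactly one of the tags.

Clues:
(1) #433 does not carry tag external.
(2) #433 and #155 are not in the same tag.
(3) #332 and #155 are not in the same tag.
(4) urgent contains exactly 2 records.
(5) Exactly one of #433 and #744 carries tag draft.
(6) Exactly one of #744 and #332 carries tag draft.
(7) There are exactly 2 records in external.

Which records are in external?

external = {#155, #680}

From (1): #433 ∉ external.
Suppose #155 ∉ external: no assignment then satisfies all the clues, so #155 ∈ external.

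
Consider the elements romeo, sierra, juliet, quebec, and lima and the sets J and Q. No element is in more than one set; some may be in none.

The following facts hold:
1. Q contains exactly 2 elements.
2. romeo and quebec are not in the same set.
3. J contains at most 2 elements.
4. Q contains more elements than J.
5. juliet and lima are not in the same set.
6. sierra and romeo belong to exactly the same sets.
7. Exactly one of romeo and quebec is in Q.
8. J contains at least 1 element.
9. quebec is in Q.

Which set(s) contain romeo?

From (9): quebec ∈ Q.
(2): romeo ∉ Q.
(6): sierra matches romeo: sierra ∉ Q.
Suppose romeo ∈ J: no assignment then satisfies all the clues, so romeo ∉ J.

romeo: none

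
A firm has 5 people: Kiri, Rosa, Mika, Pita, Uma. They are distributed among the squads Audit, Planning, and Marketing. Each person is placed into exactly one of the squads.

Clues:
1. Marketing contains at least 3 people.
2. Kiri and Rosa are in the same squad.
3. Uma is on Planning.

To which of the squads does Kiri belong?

Kiri: Marketing

From (3): Uma ∈ Planning.
Suppose Kiri ∈ Audit: no assignment then satisfies all the clues, so Kiri ∉ Audit.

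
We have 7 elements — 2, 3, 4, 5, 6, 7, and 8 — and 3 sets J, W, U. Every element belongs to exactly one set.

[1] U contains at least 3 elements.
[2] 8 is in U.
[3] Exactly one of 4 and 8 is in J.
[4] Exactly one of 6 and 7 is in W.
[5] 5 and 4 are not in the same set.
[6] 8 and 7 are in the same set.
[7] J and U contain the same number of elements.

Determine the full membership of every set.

J = {2, 3, 4}; W = {6}; U = {5, 7, 8}

From (2): 8 ∈ U.
(3) (exactly one): 4 ∈ J.
(5): 5 ∉ J.
(6): 7 matches 8: 7 ∉ J.
(6): 7 matches 8: 7 ∉ W.
(6): 7 matches 8: 7 ∈ U.
(4) (exactly one): 6 ∈ W.
Suppose 2 ∉ J: no assignment then satisfies all the clues, so 2 ∈ J.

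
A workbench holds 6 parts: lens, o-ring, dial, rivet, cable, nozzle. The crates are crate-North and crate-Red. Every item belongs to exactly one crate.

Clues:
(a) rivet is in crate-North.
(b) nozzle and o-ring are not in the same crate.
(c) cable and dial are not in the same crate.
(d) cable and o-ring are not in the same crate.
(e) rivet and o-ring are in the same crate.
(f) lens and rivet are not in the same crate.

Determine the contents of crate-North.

crate-North = {dial, o-ring, rivet}

From (a): rivet ∈ crate-North.
(e): o-ring matches rivet: o-ring ∈ crate-North.
(f): lens ∉ crate-North.
Only one crate left: lens ∈ crate-Red.
(b): nozzle ∉ crate-North.
(d): cable ∉ crate-North.
Only one crate left: cable ∈ crate-Red.
Only one crate left: nozzle ∈ crate-Red.
(c): dial ∉ crate-Red.
Only one crate left: dial ∈ crate-North.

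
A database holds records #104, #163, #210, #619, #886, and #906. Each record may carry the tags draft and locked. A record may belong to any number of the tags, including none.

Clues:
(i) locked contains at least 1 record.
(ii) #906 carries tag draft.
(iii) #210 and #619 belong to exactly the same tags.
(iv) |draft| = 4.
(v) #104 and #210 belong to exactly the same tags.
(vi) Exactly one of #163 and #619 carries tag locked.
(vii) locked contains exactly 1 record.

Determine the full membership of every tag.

draft = {#104, #210, #619, #906}; locked = {#163}

From (ii): #906 ∈ draft.
Suppose #104 ∉ draft: no assignment then satisfies all the clues, so #104 ∈ draft.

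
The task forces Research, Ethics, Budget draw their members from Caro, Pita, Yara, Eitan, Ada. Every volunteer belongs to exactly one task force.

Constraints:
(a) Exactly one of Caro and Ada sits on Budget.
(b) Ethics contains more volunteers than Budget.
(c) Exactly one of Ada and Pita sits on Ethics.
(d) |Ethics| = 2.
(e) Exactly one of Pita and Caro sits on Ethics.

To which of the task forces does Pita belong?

Pita: Ethics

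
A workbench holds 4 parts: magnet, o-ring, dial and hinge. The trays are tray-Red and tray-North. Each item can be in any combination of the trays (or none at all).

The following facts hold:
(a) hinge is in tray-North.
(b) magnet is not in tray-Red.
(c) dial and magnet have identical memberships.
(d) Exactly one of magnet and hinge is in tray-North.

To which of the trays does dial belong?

dial: none

From (a): hinge ∈ tray-North.
From (b): magnet ∉ tray-Red.
(c): dial matches magnet: dial ∉ tray-Red.
(d) (exactly one): magnet ∉ tray-North.
(c): dial matches magnet: dial ∉ tray-North.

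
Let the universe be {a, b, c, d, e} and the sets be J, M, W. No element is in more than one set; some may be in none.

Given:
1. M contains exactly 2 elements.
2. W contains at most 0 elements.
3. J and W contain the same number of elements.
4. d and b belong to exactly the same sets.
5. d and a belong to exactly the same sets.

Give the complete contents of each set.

J = {}; M = {c, e}; W = {}

(2): W already has 0, so the rest are out.
Suppose a ∈ J: no assignment then satisfies all the clues, so a ∉ J.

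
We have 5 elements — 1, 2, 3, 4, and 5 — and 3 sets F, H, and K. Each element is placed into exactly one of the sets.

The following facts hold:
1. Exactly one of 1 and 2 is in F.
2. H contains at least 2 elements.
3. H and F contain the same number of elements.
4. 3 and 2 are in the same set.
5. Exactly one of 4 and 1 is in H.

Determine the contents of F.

F = {2, 3}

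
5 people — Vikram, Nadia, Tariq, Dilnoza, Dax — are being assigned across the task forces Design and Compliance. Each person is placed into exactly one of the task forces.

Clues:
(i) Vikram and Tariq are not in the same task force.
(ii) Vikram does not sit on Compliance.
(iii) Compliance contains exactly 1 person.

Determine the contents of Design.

Design = {Dax, Dilnoza, Nadia, Vikram}

From (ii): Vikram ∉ Compliance.
Only one task force left: Vikram ∈ Design.
(i): Tariq ∉ Design.
Only one task force left: Tariq ∈ Compliance.
(iii): Compliance already has 1, so the rest are out.
Only one task force left: Nadia ∈ Design.
Only one task force left: Dilnoza ∈ Design.
Only one task force left: Dax ∈ Design.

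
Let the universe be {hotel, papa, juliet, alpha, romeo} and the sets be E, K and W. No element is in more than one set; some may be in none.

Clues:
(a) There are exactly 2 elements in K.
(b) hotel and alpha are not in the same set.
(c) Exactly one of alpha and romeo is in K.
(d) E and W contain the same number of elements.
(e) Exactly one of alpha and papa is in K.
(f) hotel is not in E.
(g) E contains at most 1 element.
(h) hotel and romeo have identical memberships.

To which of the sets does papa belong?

From (f): hotel ∉ E.
(h): romeo matches hotel: romeo ∉ E.
Suppose papa ∈ E: no assignment then satisfies all the clues, so papa ∉ E.

papa: none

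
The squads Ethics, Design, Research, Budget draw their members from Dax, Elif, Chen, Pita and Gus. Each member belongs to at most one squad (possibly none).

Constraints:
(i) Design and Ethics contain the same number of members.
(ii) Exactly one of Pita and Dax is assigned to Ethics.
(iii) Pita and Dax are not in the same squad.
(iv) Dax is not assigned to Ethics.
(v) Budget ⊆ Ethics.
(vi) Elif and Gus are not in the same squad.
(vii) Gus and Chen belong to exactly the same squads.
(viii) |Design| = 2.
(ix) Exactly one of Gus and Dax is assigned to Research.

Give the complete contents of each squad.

Ethics = {Elif, Pita}; Design = {Chen, Gus}; Research = {Dax}; Budget = {}

From (iv): Dax ∉ Ethics.
(ii) (exactly one): Pita ∈ Ethics.
(v) contrapositive: Dax ∉ Budget.
Suppose Dax ∈ Design: no assignment then satisfies all the clues, so Dax ∉ Design.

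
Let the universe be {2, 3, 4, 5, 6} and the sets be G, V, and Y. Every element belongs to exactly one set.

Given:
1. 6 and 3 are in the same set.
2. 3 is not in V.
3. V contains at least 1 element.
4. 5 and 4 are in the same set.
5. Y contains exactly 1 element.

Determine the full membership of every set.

G = {3, 6}; V = {4, 5}; Y = {2}

From (2): 3 ∉ V.
(1): 6 matches 3: 6 ∉ V.
Suppose 2 ∈ G: no assignment then satisfies all the clues, so 2 ∉ G.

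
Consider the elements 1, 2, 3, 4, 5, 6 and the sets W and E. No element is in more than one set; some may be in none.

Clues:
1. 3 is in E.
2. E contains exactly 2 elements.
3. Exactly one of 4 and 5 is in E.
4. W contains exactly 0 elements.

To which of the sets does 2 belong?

2: none

From (1): 3 ∈ E.
(4): W already has 0, so the rest are out.
Suppose 2 ∈ E: no assignment then satisfies all the clues, so 2 ∉ E.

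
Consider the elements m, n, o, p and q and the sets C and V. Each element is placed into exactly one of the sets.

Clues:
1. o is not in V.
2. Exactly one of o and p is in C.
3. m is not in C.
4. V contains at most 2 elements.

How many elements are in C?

From (1): o ∉ V.
From (3): m ∉ C.
Only one set left: m ∈ V.
Only one set left: o ∈ C.
(2) (exactly one): p ∉ C.
Only one set left: p ∈ V.
(4): V already has 2, so the rest are out.
Only one set left: n ∈ C.
Only one set left: q ∈ C.

3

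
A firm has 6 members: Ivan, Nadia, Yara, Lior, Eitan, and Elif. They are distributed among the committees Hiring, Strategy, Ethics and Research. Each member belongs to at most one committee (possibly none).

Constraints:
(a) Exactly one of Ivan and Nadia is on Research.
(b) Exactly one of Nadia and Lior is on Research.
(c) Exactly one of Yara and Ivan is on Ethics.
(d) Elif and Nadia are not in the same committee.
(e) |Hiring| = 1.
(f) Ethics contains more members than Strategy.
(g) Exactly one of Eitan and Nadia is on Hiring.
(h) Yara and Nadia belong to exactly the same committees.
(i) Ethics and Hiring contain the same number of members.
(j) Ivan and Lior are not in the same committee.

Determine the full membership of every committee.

Hiring = {Eitan}; Strategy = {}; Ethics = {Ivan}; Research = {Nadia, Yara}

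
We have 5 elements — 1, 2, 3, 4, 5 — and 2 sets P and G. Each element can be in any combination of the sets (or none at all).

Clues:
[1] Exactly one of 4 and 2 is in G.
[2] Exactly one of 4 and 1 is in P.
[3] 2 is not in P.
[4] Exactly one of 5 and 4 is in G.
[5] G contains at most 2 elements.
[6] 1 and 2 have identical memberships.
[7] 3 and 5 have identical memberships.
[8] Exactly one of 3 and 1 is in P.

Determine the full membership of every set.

P = {3, 4, 5}; G = {4}

From (3): 2 ∉ P.
(6): 1 matches 2: 1 ∉ P.
(8) (exactly one): 3 ∈ P.
(2) (exactly one): 4 ∈ P.
(7): 5 matches 3: 5 ∈ P.
Suppose 1 ∈ G: no assignment then satisfies all the clues, so 1 ∉ G.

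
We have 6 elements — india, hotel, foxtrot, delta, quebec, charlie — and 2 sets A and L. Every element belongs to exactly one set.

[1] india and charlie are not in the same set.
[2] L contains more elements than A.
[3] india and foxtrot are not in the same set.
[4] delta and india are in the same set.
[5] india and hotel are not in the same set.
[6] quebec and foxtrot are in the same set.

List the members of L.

L = {charlie, foxtrot, hotel, quebec}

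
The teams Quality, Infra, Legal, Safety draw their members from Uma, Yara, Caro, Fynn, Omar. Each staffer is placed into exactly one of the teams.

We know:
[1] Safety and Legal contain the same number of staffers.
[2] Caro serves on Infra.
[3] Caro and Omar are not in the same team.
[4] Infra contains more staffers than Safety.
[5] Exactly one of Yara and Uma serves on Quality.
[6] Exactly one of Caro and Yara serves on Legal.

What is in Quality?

Quality = {Uma}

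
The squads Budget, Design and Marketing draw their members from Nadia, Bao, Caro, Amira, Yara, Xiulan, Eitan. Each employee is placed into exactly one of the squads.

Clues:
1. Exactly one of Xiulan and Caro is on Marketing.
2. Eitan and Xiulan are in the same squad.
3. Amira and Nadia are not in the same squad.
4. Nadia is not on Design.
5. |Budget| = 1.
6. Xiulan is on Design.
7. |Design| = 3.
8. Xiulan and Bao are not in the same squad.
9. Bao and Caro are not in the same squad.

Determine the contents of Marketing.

From (4): Nadia ∉ Design.
From (6): Xiulan ∈ Design.
(1) (exactly one): Caro ∈ Marketing.
(2): Eitan matches Xiulan: Eitan ∉ Budget.
(2): Eitan matches Xiulan: Eitan ∈ Design.
(8): Bao ∉ Design.
(9): Bao ∉ Marketing.
Only one squad left: Bao ∈ Budget.
(5): Budget already has 1, so the rest are out.
Only one squad left: Nadia ∈ Marketing.
(3): Amira ∉ Marketing.
Only one squad left: Yara ∈ Marketing.

Marketing = {Caro, Nadia, Yara}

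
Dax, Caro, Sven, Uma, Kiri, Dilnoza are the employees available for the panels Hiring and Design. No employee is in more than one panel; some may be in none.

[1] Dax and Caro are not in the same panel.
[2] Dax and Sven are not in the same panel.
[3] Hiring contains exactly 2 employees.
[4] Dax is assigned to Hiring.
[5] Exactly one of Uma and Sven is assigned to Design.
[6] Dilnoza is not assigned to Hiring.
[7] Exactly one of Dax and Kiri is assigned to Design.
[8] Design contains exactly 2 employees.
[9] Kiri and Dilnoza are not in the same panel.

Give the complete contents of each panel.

Hiring = {Dax, Uma}; Design = {Kiri, Sven}

From (4): Dax ∈ Hiring.
From (6): Dilnoza ∉ Hiring.
(1): Caro ∉ Hiring.
(2): Sven ∉ Hiring.
(7) (exactly one): Kiri ∈ Design.
(9): Dilnoza ∉ Design.
(3): only 2 candidates remain for Hiring, so all are in.
(5) (exactly one): Sven ∈ Design.
(8): Design already has 2, so the rest are out.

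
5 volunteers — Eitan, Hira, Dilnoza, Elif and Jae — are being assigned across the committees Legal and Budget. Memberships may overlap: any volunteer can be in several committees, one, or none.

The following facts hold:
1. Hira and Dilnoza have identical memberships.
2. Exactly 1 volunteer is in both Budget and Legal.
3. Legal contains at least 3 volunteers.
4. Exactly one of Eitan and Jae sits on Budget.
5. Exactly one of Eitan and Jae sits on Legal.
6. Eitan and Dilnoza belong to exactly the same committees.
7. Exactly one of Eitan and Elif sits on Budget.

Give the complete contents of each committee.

Legal = {Dilnoza, Eitan, Elif, Hira}; Budget = {Elif, Jae}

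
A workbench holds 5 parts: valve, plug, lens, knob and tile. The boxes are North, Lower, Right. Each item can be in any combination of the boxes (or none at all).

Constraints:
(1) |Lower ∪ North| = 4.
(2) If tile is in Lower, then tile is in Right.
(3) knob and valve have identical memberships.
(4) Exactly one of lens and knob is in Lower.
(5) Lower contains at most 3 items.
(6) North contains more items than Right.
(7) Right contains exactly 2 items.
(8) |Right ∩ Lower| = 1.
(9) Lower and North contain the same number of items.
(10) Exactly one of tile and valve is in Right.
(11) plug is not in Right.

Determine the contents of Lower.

Lower = {knob, tile, valve}

From (11): plug ∉ Right.
Suppose valve ∉ Lower: no assignment then satisfies all the clues, so valve ∈ Lower.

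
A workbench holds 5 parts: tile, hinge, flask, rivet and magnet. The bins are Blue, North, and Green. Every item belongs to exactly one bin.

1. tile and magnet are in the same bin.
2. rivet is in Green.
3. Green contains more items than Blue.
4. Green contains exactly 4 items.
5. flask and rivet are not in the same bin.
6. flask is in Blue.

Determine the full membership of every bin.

From (2): rivet ∈ Green.
From (6): flask ∈ Blue.
(4): only 4 candidates remain for Green, so all are in.

Blue = {flask}; North = {}; Green = {hinge, magnet, rivet, tile}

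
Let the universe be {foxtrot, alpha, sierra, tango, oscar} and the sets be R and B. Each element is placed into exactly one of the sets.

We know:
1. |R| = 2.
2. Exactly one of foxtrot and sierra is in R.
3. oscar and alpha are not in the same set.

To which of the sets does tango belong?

tango: B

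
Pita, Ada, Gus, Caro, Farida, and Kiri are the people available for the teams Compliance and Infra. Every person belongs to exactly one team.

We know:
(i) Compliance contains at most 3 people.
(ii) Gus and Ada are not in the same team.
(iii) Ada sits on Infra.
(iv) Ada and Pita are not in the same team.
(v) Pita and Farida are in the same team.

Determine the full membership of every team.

Compliance = {Farida, Gus, Pita}; Infra = {Ada, Caro, Kiri}

From (iii): Ada ∈ Infra.
(ii): Gus ∉ Infra.
(iv): Pita ∉ Infra.
(v): Farida matches Pita: Farida ∉ Infra.
Only one team left: Pita ∈ Compliance.
Only one team left: Gus ∈ Compliance.
Only one team left: Farida ∈ Compliance.
(i): Compliance already has 3, so the rest are out.
Only one team left: Caro ∈ Infra.
Only one team left: Kiri ∈ Infra.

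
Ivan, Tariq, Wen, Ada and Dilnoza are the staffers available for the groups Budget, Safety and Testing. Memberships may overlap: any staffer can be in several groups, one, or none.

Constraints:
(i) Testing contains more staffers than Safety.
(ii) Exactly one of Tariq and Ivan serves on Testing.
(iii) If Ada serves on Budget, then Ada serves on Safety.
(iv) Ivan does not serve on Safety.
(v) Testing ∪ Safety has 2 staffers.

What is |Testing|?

2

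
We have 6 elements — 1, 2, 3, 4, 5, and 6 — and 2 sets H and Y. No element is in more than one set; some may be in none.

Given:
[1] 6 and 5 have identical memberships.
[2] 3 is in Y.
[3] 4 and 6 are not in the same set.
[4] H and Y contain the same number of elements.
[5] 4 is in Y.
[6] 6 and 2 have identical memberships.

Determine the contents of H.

H = {2, 5, 6}

From (2): 3 ∈ Y.
From (5): 4 ∈ Y.
(3): 6 ∉ Y.
(6): 2 matches 6: 2 ∉ Y.
(1): 5 matches 6: 5 ∉ Y.
Suppose 1 ∈ H: no assignment then satisfies all the clues, so 1 ∉ H.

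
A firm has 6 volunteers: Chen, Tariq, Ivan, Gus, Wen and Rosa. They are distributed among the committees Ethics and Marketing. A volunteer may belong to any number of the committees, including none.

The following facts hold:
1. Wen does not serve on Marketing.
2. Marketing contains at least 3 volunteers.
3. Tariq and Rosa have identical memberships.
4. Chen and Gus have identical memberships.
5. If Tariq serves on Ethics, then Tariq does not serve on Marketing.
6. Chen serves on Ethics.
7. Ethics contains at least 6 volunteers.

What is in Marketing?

Marketing = {Chen, Gus, Ivan}

From (1): Wen ∉ Marketing.
From (6): Chen ∈ Ethics.
(4): Gus matches Chen: Gus ∈ Ethics.
(7): only 6 candidates remain for Ethics, so all are in.
(5): Tariq ∉ Marketing.
(3): Rosa matches Tariq: Rosa ∉ Marketing.
(2): only 3 candidates remain for Marketing, so all are in.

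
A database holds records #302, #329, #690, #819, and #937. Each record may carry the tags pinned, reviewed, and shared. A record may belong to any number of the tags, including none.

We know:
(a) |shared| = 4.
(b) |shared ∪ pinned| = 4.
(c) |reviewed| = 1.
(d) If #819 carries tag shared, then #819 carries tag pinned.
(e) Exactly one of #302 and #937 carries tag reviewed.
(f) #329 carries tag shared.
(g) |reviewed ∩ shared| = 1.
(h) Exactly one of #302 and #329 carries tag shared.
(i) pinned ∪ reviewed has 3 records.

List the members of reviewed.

reviewed = {#937}

From (f): #329 ∈ shared.
(h) (exactly one): #302 ∉ shared.
(a): only 4 candidates remain for shared, so all are in.
(d): #819 ∈ pinned.
Suppose #302 ∈ reviewed: no assignment then satisfies all the clues, so #302 ∉ reviewed.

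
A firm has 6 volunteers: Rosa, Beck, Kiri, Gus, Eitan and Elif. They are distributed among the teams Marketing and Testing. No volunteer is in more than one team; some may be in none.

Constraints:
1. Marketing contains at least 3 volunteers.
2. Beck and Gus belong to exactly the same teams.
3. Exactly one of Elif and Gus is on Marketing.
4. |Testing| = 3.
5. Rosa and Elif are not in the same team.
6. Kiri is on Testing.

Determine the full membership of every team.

From (6): Kiri ∈ Testing.
Suppose Rosa ∉ Marketing: no assignment then satisfies all the clues, so Rosa ∈ Marketing.

Marketing = {Beck, Gus, Rosa}; Testing = {Eitan, Elif, Kiri}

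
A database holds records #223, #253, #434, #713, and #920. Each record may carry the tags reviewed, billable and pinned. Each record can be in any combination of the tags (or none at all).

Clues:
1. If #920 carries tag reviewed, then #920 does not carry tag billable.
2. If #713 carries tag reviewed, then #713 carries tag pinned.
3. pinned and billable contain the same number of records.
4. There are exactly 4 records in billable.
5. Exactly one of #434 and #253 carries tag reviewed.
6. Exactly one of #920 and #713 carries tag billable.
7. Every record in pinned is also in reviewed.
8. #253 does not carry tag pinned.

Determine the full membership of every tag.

reviewed = {#223, #434, #713, #920}; billable = {#223, #253, #434, #713}; pinned = {#223, #434, #713, #920}

From (8): #253 ∉ pinned.
Suppose #223 ∉ reviewed: no assignment then satisfies all the clues, so #223 ∈ reviewed.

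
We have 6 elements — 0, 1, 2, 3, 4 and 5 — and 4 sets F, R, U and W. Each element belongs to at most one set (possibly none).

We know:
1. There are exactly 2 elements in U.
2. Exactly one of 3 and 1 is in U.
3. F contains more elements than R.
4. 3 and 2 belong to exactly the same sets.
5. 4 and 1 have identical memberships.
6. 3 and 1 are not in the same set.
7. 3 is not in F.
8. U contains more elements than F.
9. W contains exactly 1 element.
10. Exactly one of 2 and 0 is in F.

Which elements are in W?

W = {5}

From (7): 3 ∉ F.
(4): 2 matches 3: 2 ∉ F.
(10) (exactly one): 0 ∈ F.
Suppose 1 ∈ W: no assignment then satisfies all the clues, so 1 ∉ W.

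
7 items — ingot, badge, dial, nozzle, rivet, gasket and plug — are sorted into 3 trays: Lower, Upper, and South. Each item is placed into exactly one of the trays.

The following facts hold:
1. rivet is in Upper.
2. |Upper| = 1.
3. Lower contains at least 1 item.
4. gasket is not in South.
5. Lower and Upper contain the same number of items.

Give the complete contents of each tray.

Lower = {gasket}; Upper = {rivet}; South = {badge, dial, ingot, nozzle, plug}

From (1): rivet ∈ Upper.
From (4): gasket ∉ South.
(2): Upper already has 1, so the rest are out.
Only one tray left: gasket ∈ Lower.
Suppose ingot ∈ Lower: no assignment then satisfies all the clues, so ingot ∉ Lower.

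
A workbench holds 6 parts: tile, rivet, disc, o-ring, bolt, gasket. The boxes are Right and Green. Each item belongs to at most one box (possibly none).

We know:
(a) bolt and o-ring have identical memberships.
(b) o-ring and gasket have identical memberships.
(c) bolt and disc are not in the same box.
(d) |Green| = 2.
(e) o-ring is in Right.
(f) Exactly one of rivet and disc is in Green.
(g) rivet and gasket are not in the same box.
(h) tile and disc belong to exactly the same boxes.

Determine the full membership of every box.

Right = {bolt, gasket, o-ring}; Green = {disc, tile}

From (e): o-ring ∈ Right.
(a): bolt matches o-ring: bolt ∈ Right.
(b): gasket matches o-ring: gasket ∈ Right.
(c): disc ∉ Right.
(g): rivet ∉ Right.
(h): tile matches disc: tile ∉ Right.
Suppose tile ∉ Green: no assignment then satisfies all the clues, so tile ∈ Green.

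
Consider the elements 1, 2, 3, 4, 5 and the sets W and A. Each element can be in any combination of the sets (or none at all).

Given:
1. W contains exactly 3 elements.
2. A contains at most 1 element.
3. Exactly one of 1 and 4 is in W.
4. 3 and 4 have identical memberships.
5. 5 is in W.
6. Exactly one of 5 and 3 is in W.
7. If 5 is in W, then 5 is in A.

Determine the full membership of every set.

W = {1, 2, 5}; A = {5}

From (5): 5 ∈ W.
(6) (exactly one): 3 ∉ W.
(7): 5 ∈ A.
(2): A already has 1, so the rest are out.
(4): 4 matches 3: 4 ∉ W.
(1): only 3 candidates remain for W, so all are in.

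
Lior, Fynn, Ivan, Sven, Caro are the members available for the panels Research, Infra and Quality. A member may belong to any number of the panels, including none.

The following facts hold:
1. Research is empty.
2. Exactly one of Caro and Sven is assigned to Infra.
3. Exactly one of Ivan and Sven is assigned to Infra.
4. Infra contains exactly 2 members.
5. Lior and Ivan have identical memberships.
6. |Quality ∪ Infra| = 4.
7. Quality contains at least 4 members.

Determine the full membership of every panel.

Research = {}; Infra = {Fynn, Sven}; Quality = {Fynn, Ivan, Lior, Sven}

(1): Research already has 0, so the rest are out.
Suppose Lior ∈ Infra: no assignment then satisfies all the clues, so Lior ∉ Infra.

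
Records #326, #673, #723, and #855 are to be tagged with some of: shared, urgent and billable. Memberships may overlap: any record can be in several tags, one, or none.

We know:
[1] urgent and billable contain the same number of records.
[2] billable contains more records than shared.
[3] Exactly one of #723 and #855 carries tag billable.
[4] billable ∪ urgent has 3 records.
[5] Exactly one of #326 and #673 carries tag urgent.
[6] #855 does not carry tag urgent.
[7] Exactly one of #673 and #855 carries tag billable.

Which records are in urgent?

urgent = {#326, #723}

From (6): #855 ∉ urgent.
Suppose #326 ∉ urgent: no assignment then satisfies all the clues, so #326 ∈ urgent.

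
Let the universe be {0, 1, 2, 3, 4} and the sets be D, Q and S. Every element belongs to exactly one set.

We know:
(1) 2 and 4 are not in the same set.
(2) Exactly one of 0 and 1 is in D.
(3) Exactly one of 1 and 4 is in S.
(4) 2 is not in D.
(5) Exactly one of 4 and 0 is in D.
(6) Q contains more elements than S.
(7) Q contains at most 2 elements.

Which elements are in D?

D = {0, 3}

From (4): 2 ∉ D.
Suppose 0 ∉ D: no assignment then satisfies all the clues, so 0 ∈ D.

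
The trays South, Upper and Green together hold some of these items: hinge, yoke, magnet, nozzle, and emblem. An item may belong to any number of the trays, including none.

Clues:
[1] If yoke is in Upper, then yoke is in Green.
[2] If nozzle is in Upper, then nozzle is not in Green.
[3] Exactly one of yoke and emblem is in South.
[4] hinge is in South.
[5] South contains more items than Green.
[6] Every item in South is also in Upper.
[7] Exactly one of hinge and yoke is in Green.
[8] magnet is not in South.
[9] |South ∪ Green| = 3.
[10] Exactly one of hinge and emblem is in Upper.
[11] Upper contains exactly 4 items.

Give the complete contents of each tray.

South = {hinge, nozzle, yoke}; Upper = {hinge, magnet, nozzle, yoke}; Green = {yoke}

From (4): hinge ∈ South.
From (8): magnet ∉ South.
(6) with hinge ∈ South: hinge ∈ Upper.
(10) (exactly one): emblem ∉ Upper.
(11): only 4 candidates remain for Upper, so all are in.
(1): yoke ∈ Green.
(2): nozzle ∉ Green.
(6) contrapositive: emblem ∉ South.
(7) (exactly one): hinge ∉ Green.
(3) (exactly one): yoke ∈ South.
Suppose magnet ∈ Green: no assignment then satisfies all the clues, so magnet ∉ Green.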